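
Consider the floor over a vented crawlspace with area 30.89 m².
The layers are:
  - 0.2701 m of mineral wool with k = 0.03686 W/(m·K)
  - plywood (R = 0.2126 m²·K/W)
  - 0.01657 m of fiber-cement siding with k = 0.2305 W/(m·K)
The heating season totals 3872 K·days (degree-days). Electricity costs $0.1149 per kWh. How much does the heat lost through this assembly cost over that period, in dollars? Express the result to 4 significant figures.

43.33 dollars

0.2701/0.03686 = 7.3277
0.01657/0.2305 = 0.071887
R_total = 7.3277 + 0.2126 + 0.071887 = 7.6122 m²·K/W
E = A × HDD × 24 / R / 1000 = 30.89 × 3872 × 24 / 7.6122 / 1000 = 377.1 kWh
Cost = 377.1 × 0.1149 = $43.328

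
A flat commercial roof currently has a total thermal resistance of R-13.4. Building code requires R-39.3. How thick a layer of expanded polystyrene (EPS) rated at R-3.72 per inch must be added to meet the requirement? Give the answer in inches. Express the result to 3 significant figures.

ΔR = 39.3 − 13.4 = 25.9 ft²·°F·h/BTU
L = ΔR / (R/in) = 25.9/3.72 = 6.962 in

6.96 in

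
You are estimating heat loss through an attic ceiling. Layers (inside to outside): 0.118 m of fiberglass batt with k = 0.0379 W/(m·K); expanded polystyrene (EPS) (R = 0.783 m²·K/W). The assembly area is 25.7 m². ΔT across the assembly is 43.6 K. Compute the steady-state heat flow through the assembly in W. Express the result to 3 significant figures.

0.118/0.0379 = 3.113
R_total = 3.113 + 0.783 = 3.896 m²·K/W
Q = A·ΔT/R = 25.7 × 43.6 / 3.896 = 287.6 W

288 W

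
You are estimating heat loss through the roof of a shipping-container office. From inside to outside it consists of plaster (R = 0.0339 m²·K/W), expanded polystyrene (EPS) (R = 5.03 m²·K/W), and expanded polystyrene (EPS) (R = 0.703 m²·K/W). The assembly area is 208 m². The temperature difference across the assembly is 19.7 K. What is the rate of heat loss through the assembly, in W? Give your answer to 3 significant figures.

711 W

R_total = 0.0339 + 5.03 + 0.703 = 5.767 m²·K/W
Q = A·ΔT/R = 208 × 19.7 / 5.767 = 710.5 W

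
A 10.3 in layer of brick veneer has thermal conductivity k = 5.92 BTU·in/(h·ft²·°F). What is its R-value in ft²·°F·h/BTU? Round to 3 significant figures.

1.74 ft²·°F·h/BTU

R = L/k = 10.3/5.92 = 1.74 ft²·°F·h/BTU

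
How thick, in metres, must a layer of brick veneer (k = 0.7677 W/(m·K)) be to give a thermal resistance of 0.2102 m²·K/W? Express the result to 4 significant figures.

L = R·k = 0.2102 × 0.7677 = 0.16137 m

0.1614 m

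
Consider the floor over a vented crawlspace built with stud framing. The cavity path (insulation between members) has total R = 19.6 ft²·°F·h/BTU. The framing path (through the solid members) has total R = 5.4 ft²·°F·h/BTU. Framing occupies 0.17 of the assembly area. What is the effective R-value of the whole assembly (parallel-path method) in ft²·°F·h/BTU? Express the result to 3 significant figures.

U_eff = 0.83/19.6 + 0.17/5.4 = 0.04235 + 0.03148 = 0.07383
R_eff = 1/U_eff = 13.54 ft²·°F·h/BTU

13.5 ft²·°F·h/BTU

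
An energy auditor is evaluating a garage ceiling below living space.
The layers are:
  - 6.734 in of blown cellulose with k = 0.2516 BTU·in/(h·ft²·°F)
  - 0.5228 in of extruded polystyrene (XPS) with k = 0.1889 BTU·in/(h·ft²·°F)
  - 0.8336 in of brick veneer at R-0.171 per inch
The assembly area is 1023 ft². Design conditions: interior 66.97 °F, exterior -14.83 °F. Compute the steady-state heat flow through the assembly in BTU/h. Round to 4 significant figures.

2820 BTU/h

6.734/0.2516 = 26.765
0.5228/0.1889 = 2.7676
0.8336 × 0.171 = 0.14255
R_total = 26.765 + 2.7676 + 0.14255 = 29.675 ft²·°F·h/BTU
Q = A·ΔT/R = 1023 × (66.97 − (-14.83)) / 29.675 = 2819.9 BTU/h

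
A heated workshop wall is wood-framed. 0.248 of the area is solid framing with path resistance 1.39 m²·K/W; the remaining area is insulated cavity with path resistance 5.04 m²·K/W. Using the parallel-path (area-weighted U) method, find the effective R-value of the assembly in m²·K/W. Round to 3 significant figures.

U_eff = 0.752/5.04 + 0.248/1.39 = 0.1492 + 0.1784 = 0.3276
R_eff = 1/U_eff = 3.052 m²·K/W

3.05 m²·K/W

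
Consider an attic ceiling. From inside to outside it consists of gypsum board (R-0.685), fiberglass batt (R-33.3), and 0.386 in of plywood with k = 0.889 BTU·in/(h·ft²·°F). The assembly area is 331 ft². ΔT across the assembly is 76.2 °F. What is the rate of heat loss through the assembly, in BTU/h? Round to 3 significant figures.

0.386/0.889 = 0.4342
R_total = 0.685 + 33.3 + 0.4342 = 34.42 ft²·°F·h/BTU
Q = A·ΔT/R = 331 × 76.2 / 34.42 = 732.8 BTU/h

733 BTU/h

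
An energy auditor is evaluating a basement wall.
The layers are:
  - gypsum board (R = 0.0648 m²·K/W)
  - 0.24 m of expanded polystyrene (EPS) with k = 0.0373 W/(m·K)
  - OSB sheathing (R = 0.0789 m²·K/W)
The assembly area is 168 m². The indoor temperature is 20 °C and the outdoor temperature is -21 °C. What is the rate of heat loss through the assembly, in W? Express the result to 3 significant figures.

0.24/0.0373 = 6.434
R_total = 0.0648 + 6.434 + 0.0789 = 6.578 m²·K/W
Q = A·ΔT/R = 168 × (20 − (-21)) / 6.578 = 1047 W

1050 W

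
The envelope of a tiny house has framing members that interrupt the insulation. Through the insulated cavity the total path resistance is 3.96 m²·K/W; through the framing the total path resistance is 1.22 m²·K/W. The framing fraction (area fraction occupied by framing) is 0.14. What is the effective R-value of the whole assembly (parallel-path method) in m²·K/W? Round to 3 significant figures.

U_eff = 0.86/3.96 + 0.14/1.22 = 0.2172 + 0.1148 = 0.3319
R_eff = 1/U_eff = 3.013 m²·K/W

3.01 m²·K/W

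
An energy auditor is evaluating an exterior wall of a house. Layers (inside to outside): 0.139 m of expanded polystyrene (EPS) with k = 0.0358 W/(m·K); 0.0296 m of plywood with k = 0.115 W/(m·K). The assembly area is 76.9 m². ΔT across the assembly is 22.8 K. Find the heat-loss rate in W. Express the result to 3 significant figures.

0.139/0.0358 = 3.883
0.0296/0.115 = 0.2574
R_total = 3.883 + 0.2574 = 4.14 m²·K/W
Q = A·ΔT/R = 76.9 × 22.8 / 4.14 = 423.5 W

423 W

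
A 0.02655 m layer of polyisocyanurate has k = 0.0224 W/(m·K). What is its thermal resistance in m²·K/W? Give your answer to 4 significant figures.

R = L/k = 0.02655/0.0224 = 1.1853 m²·K/W

1.185 m²·K/W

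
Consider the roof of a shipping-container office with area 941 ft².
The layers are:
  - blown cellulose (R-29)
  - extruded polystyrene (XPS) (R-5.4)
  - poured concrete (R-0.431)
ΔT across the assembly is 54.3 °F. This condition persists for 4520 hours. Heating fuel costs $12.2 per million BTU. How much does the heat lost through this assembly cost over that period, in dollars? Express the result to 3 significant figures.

R_total = 29 + 5.4 + 0.431 = 34.83 ft²·°F·h/BTU
Q = 941 × 54.3 / 34.83 = 1467 BTU/h
E = 1467 × 4520 = 6631000 BTU
Cost = 6631000/10⁶ × 12.2 = $80.9

80.9 dollars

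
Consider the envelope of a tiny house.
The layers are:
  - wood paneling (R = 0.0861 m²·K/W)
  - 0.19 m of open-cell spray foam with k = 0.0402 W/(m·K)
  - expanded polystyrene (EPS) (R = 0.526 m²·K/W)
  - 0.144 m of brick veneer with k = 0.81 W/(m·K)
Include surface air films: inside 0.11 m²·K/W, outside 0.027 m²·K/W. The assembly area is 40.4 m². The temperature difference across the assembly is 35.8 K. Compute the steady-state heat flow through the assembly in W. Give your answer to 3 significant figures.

256 W

0.19/0.0402 = 4.726
0.144/0.81 = 0.1778
R_total = 0.11 + 0.0861 + 4.726 + 0.526 + 0.1778 + 0.027 = 5.653 m²·K/W
Q = A·ΔT/R = 40.4 × 35.8 / 5.653 = 255.8 W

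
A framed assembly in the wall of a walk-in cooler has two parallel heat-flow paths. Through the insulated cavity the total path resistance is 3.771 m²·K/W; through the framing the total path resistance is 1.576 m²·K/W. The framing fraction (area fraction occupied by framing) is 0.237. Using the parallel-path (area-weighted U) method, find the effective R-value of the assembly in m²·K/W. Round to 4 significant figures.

U_eff = 0.763/3.771 + 0.237/1.576 = 0.20233 + 0.15038 = 0.35271
R_eff = 1/U_eff = 2.8352 m²·K/W

2.835 m²·K/W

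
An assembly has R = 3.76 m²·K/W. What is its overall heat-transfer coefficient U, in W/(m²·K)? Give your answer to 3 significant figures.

U = 1/R = 1/3.76 = 0.266

0.266 W/(m²·K)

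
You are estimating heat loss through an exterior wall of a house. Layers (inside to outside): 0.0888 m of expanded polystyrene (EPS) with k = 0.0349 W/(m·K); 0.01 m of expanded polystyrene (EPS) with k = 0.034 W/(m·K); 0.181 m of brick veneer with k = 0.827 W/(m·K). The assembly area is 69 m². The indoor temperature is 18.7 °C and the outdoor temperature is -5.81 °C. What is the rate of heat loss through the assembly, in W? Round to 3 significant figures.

0.0888/0.0349 = 2.544
0.01/0.034 = 0.2941
0.181/0.827 = 0.2189
R_total = 2.544 + 0.2941 + 0.2189 = 3.057 m²·K/W
Q = A·ΔT/R = 69 × (18.7 − (-5.81)) / 3.057 = 553.1 W

553 W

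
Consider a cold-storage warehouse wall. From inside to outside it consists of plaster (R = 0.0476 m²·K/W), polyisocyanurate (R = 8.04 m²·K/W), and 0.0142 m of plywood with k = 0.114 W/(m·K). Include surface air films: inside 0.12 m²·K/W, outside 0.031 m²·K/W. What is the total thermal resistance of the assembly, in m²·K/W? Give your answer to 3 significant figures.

0.0142/0.114 = 0.1246
R_total = 0.12 + 0.0476 + 8.04 + 0.1246 + 0.031 = 8.363 m²·K/W

8.36 m²·K/W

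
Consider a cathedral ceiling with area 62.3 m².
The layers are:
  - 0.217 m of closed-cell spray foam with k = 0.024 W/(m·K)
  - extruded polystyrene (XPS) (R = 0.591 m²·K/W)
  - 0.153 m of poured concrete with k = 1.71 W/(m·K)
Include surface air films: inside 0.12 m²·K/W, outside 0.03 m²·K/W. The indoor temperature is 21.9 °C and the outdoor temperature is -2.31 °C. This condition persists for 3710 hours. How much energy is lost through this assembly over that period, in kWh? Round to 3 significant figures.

0.217/0.024 = 9.042
0.153/1.71 = 0.08947
R_total = 0.12 + 9.042 + 0.591 + 0.08947 + 0.03 = 9.872 m²·K/W
Q = 62.3 × (21.9 − (-2.31)) / 9.872 = 152.8 W
E = 152.8 W × 3710 h / 1000 = 566.8 kWh

567 kWh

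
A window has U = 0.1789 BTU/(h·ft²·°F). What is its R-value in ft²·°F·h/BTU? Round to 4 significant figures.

5.590 ft²·°F·h/BTU

R = 1/U = 1/0.1789 = 5.5897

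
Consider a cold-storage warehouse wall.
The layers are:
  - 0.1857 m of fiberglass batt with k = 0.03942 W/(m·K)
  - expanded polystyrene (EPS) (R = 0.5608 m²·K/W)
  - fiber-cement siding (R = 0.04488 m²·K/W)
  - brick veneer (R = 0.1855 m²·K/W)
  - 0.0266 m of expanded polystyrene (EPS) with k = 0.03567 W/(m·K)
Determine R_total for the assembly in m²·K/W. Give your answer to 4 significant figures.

6.248 m²·K/W

0.1857/0.03942 = 4.7108
0.0266/0.03567 = 0.74572
R_total = 4.7108 + 0.5608 + 0.04488 + 0.1855 + 0.74572 = 6.2477 m²·K/W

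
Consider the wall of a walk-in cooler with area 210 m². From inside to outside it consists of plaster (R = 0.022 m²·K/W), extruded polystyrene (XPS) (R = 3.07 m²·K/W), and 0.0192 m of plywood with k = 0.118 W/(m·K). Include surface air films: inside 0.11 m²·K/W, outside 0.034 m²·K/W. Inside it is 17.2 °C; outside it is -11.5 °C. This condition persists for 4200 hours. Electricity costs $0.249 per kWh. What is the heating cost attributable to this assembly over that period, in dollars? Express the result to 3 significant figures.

1850 dollars

0.0192/0.118 = 0.1627
R_total = 0.11 + 0.022 + 3.07 + 0.1627 + 0.034 = 3.399 m²·K/W
Q = 210 × (17.2 − (-11.5)) / 3.399 = 1773 W
E = 1773 W × 4200 h / 1000 = 7448 kWh
Cost = 7448 × 0.249 = $1855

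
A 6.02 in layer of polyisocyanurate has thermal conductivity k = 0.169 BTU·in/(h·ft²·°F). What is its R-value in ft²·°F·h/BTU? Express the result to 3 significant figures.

R = L/k = 6.02/0.169 = 35.62 ft²·°F·h/BTU

35.6 ft²·°F·h/BTU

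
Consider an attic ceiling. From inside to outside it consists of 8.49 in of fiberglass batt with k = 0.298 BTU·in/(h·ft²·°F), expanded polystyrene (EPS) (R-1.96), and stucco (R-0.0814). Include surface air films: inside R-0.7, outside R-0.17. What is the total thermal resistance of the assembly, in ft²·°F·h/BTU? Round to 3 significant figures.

31.4 ft²·°F·h/BTU

8.49/0.298 = 28.49
R_total = 0.7 + 28.49 + 1.96 + 0.0814 + 0.17 = 31.4 ft²·°F·h/BTU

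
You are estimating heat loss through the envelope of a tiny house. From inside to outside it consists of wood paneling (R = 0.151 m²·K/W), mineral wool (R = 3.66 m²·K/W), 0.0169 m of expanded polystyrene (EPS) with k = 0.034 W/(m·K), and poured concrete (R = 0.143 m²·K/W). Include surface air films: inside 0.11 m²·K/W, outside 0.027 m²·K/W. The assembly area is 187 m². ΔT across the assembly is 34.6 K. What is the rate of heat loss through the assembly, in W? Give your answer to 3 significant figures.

0.0169/0.034 = 0.4971
R_total = 0.11 + 0.151 + 3.66 + 0.4971 + 0.143 + 0.027 = 4.588 m²·K/W
Q = A·ΔT/R = 187 × 34.6 / 4.588 = 1410 W

1410 W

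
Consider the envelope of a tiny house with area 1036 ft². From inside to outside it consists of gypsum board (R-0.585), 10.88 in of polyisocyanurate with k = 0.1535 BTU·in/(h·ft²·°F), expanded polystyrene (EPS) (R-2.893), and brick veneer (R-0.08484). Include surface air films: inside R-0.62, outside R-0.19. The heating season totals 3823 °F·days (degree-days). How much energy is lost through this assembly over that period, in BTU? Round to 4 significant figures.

10.88/0.1535 = 70.879
R_total = 0.62 + 0.585 + 70.879 + 2.893 + 0.08484 + 0.19 = 75.252 ft²·°F·h/BTU
E = A × HDD × 24 / R = 1036 × 3823 × 24 / 75.252 = 1263200 BTU

1263000 BTU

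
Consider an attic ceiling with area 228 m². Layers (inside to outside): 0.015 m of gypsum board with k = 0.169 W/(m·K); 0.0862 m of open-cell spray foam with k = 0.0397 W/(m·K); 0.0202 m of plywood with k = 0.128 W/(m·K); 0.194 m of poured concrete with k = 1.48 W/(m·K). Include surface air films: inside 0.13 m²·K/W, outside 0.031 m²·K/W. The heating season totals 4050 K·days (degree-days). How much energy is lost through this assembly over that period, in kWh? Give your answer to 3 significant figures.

0.015/0.169 = 0.08876
0.0862/0.0397 = 2.171
0.0202/0.128 = 0.1578
0.194/1.48 = 0.1311
R_total = 0.13 + 0.08876 + 2.171 + 0.1578 + 0.1311 + 0.031 = 2.71 m²·K/W
E = A × HDD × 24 / R / 1000 = 228 × 4050 × 24 / 2.71 / 1000 = 8178 kWh

8180 kWh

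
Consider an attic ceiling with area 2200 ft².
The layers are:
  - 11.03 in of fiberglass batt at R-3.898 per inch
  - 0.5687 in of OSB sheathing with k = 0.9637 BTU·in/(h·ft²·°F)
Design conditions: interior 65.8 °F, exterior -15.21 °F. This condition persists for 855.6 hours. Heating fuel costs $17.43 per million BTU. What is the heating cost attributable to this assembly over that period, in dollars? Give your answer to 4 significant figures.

11.03 × 3.898 = 42.995
0.5687/0.9637 = 0.59012
R_total = 42.995 + 0.59012 = 43.585 ft²·°F·h/BTU
Q = 2200 × (65.8 − (-15.21)) / 43.585 = 4089.1 BTU/h
E = 4089.1 × 855.6 = 3498600 BTU
Cost = 3498600/10⁶ × 17.43 = $60.981

60.98 dollars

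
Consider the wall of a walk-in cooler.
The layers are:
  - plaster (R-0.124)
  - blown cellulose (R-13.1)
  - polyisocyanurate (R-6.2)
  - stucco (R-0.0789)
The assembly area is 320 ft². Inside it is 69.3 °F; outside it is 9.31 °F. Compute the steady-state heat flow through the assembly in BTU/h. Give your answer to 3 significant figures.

R_total = 0.124 + 13.1 + 6.2 + 0.0789 = 19.5 ft²·°F·h/BTU
Q = A·ΔT/R = 320 × (69.3 − 9.31) / 19.5 = 984.3 BTU/h

984 BTU/h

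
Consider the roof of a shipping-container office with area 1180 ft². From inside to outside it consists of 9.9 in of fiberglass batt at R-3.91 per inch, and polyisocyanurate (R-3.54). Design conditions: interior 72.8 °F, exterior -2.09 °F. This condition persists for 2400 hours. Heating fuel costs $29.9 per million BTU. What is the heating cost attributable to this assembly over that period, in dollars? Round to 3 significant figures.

9.9 × 3.91 = 38.71
R_total = 38.71 + 3.54 = 42.25 ft²·°F·h/BTU
Q = 1180 × (72.8 − (-2.09)) / 42.25 = 2092 BTU/h
E = 2092 × 2400 = 5020000 BTU
Cost = 5020000/10⁶ × 29.9 = $150.1

150 dollars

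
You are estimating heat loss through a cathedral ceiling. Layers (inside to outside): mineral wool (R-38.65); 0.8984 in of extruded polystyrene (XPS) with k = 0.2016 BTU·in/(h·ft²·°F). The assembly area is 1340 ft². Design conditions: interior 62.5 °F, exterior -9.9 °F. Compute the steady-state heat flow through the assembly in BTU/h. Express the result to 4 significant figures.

0.8984/0.2016 = 4.4563
R_total = 38.65 + 4.4563 = 43.106 ft²·°F·h/BTU
Q = A·ΔT/R = 1340 × (62.5 − (-9.9)) / 43.106 = 2250.6 BTU/h

2251 BTU/h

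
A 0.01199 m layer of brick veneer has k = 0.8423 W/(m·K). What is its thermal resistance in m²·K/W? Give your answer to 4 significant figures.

0.01423 m²·K/W

R = L/k = 0.01199/0.8423 = 0.014235 m²·K/W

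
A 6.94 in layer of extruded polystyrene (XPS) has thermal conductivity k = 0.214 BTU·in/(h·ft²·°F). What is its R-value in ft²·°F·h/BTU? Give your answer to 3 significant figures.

32.4 ft²·°F·h/BTU

R = L/k = 6.94/0.214 = 32.43 ft²·°F·h/BTU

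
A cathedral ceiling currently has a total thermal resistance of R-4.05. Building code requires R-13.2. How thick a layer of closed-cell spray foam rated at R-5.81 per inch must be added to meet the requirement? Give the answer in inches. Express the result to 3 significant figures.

1.57 in

ΔR = 13.2 − 4.05 = 9.15 ft²·°F·h/BTU
L = ΔR / (R/in) = 9.15/5.81 = 1.575 in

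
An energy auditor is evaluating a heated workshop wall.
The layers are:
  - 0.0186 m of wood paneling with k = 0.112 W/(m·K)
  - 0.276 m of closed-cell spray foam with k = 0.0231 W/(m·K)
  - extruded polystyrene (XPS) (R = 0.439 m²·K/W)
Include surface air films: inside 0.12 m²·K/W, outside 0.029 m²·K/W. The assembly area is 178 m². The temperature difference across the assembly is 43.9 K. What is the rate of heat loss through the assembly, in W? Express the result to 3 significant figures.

0.0186/0.112 = 0.1661
0.276/0.0231 = 11.95
R_total = 0.12 + 0.1661 + 11.95 + 0.439 + 0.029 = 12.7 m²·K/W
Q = A·ΔT/R = 178 × 43.9 / 12.7 = 615.2 W

615 W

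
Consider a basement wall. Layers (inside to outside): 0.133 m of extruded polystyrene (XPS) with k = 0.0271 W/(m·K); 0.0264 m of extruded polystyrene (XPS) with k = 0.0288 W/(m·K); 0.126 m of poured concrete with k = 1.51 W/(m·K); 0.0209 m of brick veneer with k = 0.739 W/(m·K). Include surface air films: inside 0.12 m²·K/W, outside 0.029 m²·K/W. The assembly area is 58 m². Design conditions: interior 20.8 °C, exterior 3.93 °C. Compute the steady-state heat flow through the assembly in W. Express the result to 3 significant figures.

0.133/0.0271 = 4.908
0.0264/0.0288 = 0.9167
0.126/1.51 = 0.08344
0.0209/0.739 = 0.02828
R_total = 0.12 + 4.908 + 0.9167 + 0.08344 + 0.02828 + 0.029 = 6.085 m²·K/W
Q = A·ΔT/R = 58 × (20.8 − 3.93) / 6.085 = 160.8 W

161 W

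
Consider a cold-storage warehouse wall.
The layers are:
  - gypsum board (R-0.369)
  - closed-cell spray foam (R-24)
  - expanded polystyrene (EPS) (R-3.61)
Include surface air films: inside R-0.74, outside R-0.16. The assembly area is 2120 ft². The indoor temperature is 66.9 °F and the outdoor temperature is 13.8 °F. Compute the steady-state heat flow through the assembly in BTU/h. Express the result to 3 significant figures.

3900 BTU/h

R_total = 0.74 + 0.369 + 24 + 3.61 + 0.16 = 28.88 ft²·°F·h/BTU
Q = A·ΔT/R = 2120 × (66.9 − 13.8) / 28.88 = 3898 BTU/h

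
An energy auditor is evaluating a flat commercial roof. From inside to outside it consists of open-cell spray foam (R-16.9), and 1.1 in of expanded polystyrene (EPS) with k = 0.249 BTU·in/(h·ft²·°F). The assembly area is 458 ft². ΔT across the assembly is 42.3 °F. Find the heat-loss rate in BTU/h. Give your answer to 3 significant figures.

1.1/0.249 = 4.418
R_total = 16.9 + 4.418 = 21.32 ft²·°F·h/BTU
Q = A·ΔT/R = 458 × 42.3 / 21.32 = 908.8 BTU/h

909 BTU/h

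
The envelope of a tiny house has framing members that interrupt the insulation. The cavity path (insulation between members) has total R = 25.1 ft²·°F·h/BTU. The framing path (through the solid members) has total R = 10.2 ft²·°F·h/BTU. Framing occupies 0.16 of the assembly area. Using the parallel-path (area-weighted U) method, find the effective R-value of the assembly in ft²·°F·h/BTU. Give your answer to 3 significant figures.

20.3 ft²·°F·h/BTU

U_eff = 0.84/25.1 + 0.16/10.2 = 0.03347 + 0.01569 = 0.04915
R_eff = 1/U_eff = 20.34 ft²·°F·h/BTU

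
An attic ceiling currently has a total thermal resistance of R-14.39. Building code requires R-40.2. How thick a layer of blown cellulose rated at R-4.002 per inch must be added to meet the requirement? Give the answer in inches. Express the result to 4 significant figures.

ΔR = 40.2 − 14.39 = 25.81 ft²·°F·h/BTU
L = ΔR / (R/in) = 25.81/4.002 = 6.4493 in

6.449 in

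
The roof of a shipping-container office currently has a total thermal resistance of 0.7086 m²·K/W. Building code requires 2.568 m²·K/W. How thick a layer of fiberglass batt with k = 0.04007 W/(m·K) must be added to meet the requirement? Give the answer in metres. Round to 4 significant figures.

ΔR = 2.568 − 0.7086 = 1.8594 m²·K/W
L = ΔR × k = 1.8594 × 0.04007 = 0.074506 m

0.07451 m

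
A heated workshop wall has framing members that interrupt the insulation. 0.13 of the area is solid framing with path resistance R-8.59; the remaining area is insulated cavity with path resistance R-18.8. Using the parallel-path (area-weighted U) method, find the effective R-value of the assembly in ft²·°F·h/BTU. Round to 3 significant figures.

16.3 ft²·°F·h/BTU

U_eff = 0.87/18.8 + 0.13/8.59 = 0.04628 + 0.01513 = 0.06141
R_eff = 1/U_eff = 16.28 ft²·°F·h/BTU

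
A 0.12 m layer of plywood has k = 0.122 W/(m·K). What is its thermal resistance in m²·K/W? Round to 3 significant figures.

0.984 m²·K/W

R = L/k = 0.12/0.122 = 0.9836 m²·K/W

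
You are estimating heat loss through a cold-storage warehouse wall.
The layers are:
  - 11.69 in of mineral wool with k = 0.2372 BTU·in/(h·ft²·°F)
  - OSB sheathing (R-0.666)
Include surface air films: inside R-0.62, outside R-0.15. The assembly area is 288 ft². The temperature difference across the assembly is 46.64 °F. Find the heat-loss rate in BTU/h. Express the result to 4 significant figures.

264.8 BTU/h

11.69/0.2372 = 49.283
R_total = 0.62 + 49.283 + 0.666 + 0.15 = 50.719 ft²·°F·h/BTU
Q = A·ΔT/R = 288 × 46.64 / 50.719 = 264.84 BTU/h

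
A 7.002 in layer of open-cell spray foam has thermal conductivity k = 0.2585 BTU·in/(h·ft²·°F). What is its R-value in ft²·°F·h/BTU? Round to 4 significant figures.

R = L/k = 7.002/0.2585 = 27.087 ft²·°F·h/BTU

27.09 ft²·°F·h/BTU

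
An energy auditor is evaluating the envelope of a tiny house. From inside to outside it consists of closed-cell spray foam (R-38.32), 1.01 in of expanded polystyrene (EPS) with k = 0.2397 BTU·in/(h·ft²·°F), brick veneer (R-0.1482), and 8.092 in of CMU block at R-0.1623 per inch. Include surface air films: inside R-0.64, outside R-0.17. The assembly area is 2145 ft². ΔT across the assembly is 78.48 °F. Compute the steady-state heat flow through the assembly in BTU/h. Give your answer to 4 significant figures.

3757 BTU/h

1.01/0.2397 = 4.2136
8.092 × 0.1623 = 1.3133
R_total = 0.64 + 38.32 + 4.2136 + 0.1482 + 1.3133 + 0.17 = 44.805 ft²·°F·h/BTU
Q = A·ΔT/R = 2145 × 78.48 / 44.805 = 3757.1 BTU/h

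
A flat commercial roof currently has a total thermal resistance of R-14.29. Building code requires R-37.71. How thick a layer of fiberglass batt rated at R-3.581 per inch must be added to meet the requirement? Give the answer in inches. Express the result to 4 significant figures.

6.540 in

ΔR = 37.71 − 14.29 = 23.42 ft²·°F·h/BTU
L = ΔR / (R/in) = 23.42/3.581 = 6.5401 in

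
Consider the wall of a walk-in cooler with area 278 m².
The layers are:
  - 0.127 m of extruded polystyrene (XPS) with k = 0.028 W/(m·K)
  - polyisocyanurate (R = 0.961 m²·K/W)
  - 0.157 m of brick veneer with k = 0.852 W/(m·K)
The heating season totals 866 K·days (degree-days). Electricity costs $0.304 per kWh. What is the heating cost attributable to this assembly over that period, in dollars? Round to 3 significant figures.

0.127/0.028 = 4.536
0.157/0.852 = 0.1843
R_total = 4.536 + 0.961 + 0.1843 = 5.681 m²·K/W
E = A × HDD × 24 / R / 1000 = 278 × 866 × 24 / 5.681 / 1000 = 1017 kWh
Cost = 1017 × 0.304 = $309.2

309 dollars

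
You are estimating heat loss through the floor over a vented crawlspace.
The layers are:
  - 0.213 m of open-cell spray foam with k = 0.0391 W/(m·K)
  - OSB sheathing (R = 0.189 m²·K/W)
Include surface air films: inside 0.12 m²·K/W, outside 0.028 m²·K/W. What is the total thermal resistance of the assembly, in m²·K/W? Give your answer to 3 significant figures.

5.78 m²·K/W

0.213/0.0391 = 5.448
R_total = 0.12 + 5.448 + 0.189 + 0.028 = 5.785 m²·K/W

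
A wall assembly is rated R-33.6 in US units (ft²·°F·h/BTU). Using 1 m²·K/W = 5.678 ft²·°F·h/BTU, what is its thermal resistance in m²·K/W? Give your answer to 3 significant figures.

R_SI = 33.6/5.678 = 5.918

5.92 m²·K/W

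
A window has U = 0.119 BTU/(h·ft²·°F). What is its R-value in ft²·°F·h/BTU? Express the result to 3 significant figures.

R = 1/U = 1/0.119 = 8.403

8.40 ft²·°F·h/BTU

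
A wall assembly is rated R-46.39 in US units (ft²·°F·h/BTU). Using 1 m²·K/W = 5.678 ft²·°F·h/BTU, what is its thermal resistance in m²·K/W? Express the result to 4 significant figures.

R_SI = 46.39/5.678 = 8.1701

8.170 m²·K/W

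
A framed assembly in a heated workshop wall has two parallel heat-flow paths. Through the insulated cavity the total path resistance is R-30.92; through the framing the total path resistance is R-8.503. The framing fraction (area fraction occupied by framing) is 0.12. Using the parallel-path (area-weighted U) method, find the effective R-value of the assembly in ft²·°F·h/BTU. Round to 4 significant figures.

U_eff = 0.88/30.92 + 0.12/8.503 = 0.028461 + 0.014113 = 0.042573
R_eff = 1/U_eff = 23.489 ft²·°F·h/BTU

23.49 ft²·°F·h/BTU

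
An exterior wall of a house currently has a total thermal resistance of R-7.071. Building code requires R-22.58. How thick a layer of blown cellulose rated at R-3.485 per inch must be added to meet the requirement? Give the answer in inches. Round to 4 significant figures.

4.450 in

ΔR = 22.58 − 7.071 = 15.509 ft²·°F·h/BTU
L = ΔR / (R/in) = 15.509/3.485 = 4.4502 in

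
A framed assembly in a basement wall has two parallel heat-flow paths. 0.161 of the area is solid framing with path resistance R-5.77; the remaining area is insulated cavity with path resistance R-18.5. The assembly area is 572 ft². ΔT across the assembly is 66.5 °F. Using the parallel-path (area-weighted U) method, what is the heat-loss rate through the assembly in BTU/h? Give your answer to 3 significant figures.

2790 BTU/h

U_eff = 0.839/18.5 + 0.161/5.77 = 0.04535 + 0.0279 = 0.07325
R_eff = 1/U_eff = 13.65 ft²·°F·h/BTU
Q = 572 × 66.5 / 13.65 = 2786 BTU/h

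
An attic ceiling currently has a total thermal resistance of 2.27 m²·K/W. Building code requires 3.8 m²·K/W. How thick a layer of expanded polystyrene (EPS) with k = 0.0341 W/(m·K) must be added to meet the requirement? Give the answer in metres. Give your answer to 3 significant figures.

ΔR = 3.8 − 2.27 = 1.53 m²·K/W
L = ΔR × k = 1.53 × 0.0341 = 0.05217 m

0.0522 m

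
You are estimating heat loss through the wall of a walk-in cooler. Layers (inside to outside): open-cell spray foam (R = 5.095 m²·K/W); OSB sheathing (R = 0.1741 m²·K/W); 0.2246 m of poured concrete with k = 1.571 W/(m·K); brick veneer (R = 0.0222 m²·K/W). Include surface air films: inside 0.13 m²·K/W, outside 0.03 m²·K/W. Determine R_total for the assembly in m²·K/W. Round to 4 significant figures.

5.594 m²·K/W

0.2246/1.571 = 0.14297
R_total = 0.13 + 5.095 + 0.1741 + 0.14297 + 0.0222 + 0.03 = 5.5943 m²·K/W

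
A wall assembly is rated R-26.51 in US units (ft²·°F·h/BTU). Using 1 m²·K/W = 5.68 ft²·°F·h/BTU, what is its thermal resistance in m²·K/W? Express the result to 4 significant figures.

4.667 m²·K/W

R_SI = 26.51/5.68 = 4.6673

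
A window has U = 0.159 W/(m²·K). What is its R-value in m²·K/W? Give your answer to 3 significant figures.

R = 1/U = 1/0.159 = 6.289

6.29 m²·K/W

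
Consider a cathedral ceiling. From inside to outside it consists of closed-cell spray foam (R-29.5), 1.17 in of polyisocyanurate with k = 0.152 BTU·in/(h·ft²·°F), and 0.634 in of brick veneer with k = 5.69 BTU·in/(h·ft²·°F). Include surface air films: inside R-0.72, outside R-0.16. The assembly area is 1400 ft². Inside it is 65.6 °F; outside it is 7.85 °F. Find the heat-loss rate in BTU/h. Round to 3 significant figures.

1.17/0.152 = 7.697
0.634/5.69 = 0.1114
R_total = 0.72 + 29.5 + 7.697 + 0.1114 + 0.16 = 38.19 ft²·°F·h/BTU
Q = A·ΔT/R = 1400 × (65.6 − 7.85) / 38.19 = 2117 BTU/h

2120 BTU/h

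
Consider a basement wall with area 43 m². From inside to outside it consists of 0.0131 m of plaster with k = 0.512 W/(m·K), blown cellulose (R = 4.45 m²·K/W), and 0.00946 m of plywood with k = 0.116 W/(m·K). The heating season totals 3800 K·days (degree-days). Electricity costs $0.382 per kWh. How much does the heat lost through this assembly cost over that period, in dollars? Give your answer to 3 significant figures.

329 dollars

0.0131/0.512 = 0.02559
0.00946/0.116 = 0.08155
R_total = 0.02559 + 4.45 + 0.08155 = 4.557 m²·K/W
E = A × HDD × 24 / R / 1000 = 43 × 3800 × 24 / 4.557 / 1000 = 860.5 kWh
Cost = 860.5 × 0.382 = $328.7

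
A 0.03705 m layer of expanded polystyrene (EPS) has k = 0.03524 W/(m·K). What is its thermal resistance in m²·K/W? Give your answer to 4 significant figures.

1.051 m²·K/W

R = L/k = 0.03705/0.03524 = 1.0514 m²·K/W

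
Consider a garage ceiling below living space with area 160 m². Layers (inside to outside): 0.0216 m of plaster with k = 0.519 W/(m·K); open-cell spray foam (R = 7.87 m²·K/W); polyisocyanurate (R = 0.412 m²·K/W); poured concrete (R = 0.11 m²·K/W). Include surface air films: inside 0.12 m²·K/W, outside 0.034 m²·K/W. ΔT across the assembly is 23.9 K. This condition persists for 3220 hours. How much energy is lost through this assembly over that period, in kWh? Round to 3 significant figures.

0.0216/0.519 = 0.04162
R_total = 0.12 + 0.04162 + 7.87 + 0.412 + 0.11 + 0.034 = 8.588 m²·K/W
Q = 160 × 23.9 / 8.588 = 445.3 W
E = 445.3 W × 3220 h / 1000 = 1434 kWh

1430 kWh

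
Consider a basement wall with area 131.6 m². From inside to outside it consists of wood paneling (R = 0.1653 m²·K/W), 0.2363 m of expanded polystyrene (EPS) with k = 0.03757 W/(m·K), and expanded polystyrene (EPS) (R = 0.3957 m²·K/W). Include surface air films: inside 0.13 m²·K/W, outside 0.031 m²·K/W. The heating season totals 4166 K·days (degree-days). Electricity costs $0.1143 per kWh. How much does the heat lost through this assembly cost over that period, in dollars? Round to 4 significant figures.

214.5 dollars

0.2363/0.03757 = 6.2896
R_total = 0.13 + 0.1653 + 6.2896 + 0.3957 + 0.031 = 7.0116 m²·K/W
E = A × HDD × 24 / R / 1000 = 131.6 × 4166 × 24 / 7.0116 / 1000 = 1876.6 kWh
Cost = 1876.6 × 0.1143 = $214.49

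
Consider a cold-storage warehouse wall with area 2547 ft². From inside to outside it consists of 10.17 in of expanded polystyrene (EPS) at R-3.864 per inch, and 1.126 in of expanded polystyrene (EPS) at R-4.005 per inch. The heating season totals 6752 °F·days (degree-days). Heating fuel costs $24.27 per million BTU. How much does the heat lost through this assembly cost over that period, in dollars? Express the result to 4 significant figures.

228.7 dollars

10.17 × 3.864 = 39.297
1.126 × 4.005 = 4.5096
R_total = 39.297 + 4.5096 = 43.807 ft²·°F·h/BTU
E = A × HDD × 24 / R = 2547 × 6752 × 24 / 43.807 = 9421800 BTU
Cost = 9421800/10⁶ × 24.27 = $228.67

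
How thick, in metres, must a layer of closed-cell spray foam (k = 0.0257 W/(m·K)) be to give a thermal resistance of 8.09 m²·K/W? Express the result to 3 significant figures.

0.208 m

L = R·k = 8.09 × 0.0257 = 0.2079 m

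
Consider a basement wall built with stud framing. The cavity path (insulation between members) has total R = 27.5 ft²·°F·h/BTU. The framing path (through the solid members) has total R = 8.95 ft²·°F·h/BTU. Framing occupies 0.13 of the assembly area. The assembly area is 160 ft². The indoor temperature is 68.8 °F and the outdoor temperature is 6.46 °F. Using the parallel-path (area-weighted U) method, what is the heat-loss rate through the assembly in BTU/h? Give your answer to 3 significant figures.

460 BTU/h

U_eff = 0.87/27.5 + 0.13/8.95 = 0.03164 + 0.01453 = 0.04616
R_eff = 1/U_eff = 21.66 ft²·°F·h/BTU
Q = 160 × (68.8 − 6.46) / 21.66 = 460.4 BTU/h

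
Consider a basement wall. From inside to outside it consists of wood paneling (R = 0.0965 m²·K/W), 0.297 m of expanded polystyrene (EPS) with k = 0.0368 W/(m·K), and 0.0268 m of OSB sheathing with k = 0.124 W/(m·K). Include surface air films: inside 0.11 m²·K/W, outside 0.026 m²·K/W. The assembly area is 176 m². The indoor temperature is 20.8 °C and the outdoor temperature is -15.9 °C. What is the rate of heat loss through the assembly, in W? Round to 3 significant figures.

0.297/0.0368 = 8.071
0.0268/0.124 = 0.2161
R_total = 0.11 + 0.0965 + 8.071 + 0.2161 + 0.026 = 8.519 m²·K/W
Q = A·ΔT/R = 176 × (20.8 − (-15.9)) / 8.519 = 758.2 W

758 W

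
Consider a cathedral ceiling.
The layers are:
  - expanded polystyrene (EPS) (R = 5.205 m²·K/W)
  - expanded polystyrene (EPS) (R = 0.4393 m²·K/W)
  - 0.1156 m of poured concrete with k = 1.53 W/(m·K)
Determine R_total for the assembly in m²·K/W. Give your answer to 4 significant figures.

5.720 m²·K/W

0.1156/1.53 = 0.075556
R_total = 5.205 + 0.4393 + 0.075556 = 5.7199 m²·K/W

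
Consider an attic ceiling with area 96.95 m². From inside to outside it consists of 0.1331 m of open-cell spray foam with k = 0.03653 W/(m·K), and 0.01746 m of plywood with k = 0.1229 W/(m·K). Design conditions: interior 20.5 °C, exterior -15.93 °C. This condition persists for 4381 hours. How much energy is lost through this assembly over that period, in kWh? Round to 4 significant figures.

0.1331/0.03653 = 3.6436
0.01746/0.1229 = 0.14207
R_total = 3.6436 + 0.14207 = 3.7856 m²·K/W
Q = 96.95 × (20.5 − (-15.93)) / 3.7856 = 932.97 W
E = 932.97 W × 4381 h / 1000 = 4087.3 kWh

4087 kWh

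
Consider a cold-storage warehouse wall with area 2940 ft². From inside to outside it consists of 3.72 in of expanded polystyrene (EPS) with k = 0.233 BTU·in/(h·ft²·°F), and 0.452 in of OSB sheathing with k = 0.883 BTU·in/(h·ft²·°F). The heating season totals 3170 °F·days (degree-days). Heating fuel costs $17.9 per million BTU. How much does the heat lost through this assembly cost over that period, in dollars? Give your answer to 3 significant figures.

243 dollars

3.72/0.233 = 15.97
0.452/0.883 = 0.5119
R_total = 15.97 + 0.5119 = 16.48 ft²·°F·h/BTU
E = A × HDD × 24 / R = 2940 × 3170 × 24 / 16.48 = 13570000 BTU
Cost = 13570000/10⁶ × 17.9 = $243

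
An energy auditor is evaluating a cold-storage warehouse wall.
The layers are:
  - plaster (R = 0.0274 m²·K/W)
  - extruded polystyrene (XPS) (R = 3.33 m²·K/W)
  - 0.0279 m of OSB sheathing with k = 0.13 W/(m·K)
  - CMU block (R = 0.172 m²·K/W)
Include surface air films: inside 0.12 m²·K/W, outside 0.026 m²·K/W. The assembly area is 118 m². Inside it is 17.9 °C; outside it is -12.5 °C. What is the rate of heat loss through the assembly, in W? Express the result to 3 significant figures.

922 W

0.0279/0.13 = 0.2146
R_total = 0.12 + 0.0274 + 3.33 + 0.2146 + 0.172 + 0.026 = 3.89 m²·K/W
Q = A·ΔT/R = 118 × (17.9 − (-12.5)) / 3.89 = 922.2 W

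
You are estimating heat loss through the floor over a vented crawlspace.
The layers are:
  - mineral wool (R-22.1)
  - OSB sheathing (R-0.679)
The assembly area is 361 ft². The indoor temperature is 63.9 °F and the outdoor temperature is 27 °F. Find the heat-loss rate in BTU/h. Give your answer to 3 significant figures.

585 BTU/h

R_total = 22.1 + 0.679 = 22.78 ft²·°F·h/BTU
Q = A·ΔT/R = 361 × (63.9 − 27) / 22.78 = 584.8 BTU/h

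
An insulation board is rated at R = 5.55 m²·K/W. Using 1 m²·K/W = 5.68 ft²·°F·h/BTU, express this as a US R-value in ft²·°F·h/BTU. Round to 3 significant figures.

R_US = 5.55 × 5.68 = 31.52

31.5 ft²·°F·h/BTU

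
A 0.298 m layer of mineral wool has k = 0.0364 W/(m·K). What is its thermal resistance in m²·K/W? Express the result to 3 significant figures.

R = L/k = 0.298/0.0364 = 8.187 m²·K/W

8.19 m²·K/W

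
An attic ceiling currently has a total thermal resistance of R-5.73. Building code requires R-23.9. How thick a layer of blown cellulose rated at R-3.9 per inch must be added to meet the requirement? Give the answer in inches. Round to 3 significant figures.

4.66 in

ΔR = 23.9 − 5.73 = 18.17 ft²·°F·h/BTU
L = ΔR / (R/in) = 18.17/3.9 = 4.659 in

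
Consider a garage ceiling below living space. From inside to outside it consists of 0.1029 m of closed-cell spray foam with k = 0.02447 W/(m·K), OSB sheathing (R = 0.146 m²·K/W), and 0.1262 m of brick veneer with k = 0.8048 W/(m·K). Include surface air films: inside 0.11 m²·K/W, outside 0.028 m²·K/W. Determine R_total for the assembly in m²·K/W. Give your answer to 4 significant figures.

4.646 m²·K/W

0.1029/0.02447 = 4.2051
0.1262/0.8048 = 0.15681
R_total = 0.11 + 4.2051 + 0.146 + 0.15681 + 0.028 = 4.646 m²·K/W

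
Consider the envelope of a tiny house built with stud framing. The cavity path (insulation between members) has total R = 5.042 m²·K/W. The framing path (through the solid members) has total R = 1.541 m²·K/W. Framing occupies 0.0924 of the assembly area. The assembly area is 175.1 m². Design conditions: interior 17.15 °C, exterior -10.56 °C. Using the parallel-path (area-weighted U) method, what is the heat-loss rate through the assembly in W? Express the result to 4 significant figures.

1164 W

U_eff = 0.9076/5.042 + 0.0924/1.541 = 0.18001 + 0.059961 = 0.23997
R_eff = 1/U_eff = 4.1672 m²·K/W
Q = 175.1 × (17.15 − (-10.56)) / 4.1672 = 1164.3 W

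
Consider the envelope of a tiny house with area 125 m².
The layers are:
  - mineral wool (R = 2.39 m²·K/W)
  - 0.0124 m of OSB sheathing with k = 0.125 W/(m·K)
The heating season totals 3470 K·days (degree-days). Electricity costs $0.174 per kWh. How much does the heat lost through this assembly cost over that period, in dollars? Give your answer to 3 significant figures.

0.0124/0.125 = 0.0992
R_total = 2.39 + 0.0992 = 2.489 m²·K/W
E = A × HDD × 24 / R / 1000 = 125 × 3470 × 24 / 2.489 / 1000 = 4182 kWh
Cost = 4182 × 0.174 = $727.7

728 dollars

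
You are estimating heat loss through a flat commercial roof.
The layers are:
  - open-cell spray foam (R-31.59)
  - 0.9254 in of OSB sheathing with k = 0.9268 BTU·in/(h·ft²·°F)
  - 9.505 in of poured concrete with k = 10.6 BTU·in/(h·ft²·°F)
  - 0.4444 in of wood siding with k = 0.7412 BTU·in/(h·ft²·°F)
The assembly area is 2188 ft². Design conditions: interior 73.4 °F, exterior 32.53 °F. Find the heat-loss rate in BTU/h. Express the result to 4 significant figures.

2624 BTU/h

0.9254/0.9268 = 0.99849
9.505/10.6 = 0.8967
0.4444/0.7412 = 0.59957
R_total = 31.59 + 0.99849 + 0.8967 + 0.59957 = 34.085 ft²·°F·h/BTU
Q = A·ΔT/R = 2188 × (73.4 − 32.53) / 34.085 = 2623.6 BTU/h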